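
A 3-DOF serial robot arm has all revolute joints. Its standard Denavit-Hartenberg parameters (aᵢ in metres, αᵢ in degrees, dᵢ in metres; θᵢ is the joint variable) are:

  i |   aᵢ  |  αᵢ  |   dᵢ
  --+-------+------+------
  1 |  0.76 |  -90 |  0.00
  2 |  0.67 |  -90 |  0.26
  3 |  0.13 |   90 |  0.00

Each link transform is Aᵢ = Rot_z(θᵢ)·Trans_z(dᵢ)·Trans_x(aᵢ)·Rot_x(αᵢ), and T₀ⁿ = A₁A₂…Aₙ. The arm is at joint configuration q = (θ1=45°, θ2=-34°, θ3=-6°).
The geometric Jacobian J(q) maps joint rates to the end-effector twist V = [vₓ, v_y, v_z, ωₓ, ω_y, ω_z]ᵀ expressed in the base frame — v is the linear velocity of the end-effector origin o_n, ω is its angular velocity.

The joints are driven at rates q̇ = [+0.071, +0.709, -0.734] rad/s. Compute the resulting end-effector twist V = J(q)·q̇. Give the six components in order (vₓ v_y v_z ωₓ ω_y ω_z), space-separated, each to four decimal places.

0.0660 0.3430 -0.4754 -0.7916 0.2111 0.6795

o_n = [0.8125, 1.1994, 0.4470]
J₁: ẑ×o_n = [-1.1994, 0.8125, 0.0000], ω = ẑ
J2: z=[-0.7071, 0.7071, 0.0000] o=[0.5374, 0.5374, 0.0000] → [0.3160, 0.3160, -0.6626, -0.7071, 0.7071, 0.0000]
J3: z=[0.3954, 0.3954, -0.8290] o=[0.7463, 1.1140, 0.3747] → [0.0994, -0.0835, 0.0076, 0.3954, 0.3954, -0.8290]
V = J·q̇ = [0.0660, 0.3430, -0.4754, -0.7916, 0.2111, 0.6795]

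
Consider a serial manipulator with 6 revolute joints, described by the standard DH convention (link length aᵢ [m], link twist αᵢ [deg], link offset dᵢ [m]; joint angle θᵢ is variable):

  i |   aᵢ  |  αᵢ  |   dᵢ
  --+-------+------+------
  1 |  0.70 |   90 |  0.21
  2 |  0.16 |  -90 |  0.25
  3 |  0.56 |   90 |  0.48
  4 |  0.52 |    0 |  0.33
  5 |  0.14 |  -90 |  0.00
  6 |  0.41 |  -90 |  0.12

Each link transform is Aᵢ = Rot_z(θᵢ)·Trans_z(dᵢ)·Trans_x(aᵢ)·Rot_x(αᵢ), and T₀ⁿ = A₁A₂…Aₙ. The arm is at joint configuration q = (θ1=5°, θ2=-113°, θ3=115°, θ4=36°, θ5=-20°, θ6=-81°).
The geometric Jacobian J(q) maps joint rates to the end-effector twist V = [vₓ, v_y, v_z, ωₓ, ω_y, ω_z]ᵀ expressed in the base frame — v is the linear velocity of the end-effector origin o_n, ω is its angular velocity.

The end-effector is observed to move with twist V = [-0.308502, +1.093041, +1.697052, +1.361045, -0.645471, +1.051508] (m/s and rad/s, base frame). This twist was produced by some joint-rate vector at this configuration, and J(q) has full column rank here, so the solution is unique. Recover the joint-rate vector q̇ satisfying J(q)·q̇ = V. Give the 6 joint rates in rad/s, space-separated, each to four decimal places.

0.3420 0.2130 0.8960 -0.9010 -0.3830 0.0240

o_n = [1.3461, 1.2192, -0.4795]
J₁: ẑ×o_n = [-1.2192, 1.3461, 0.0000], ω = ẑ
J2: z=[0.0872, -0.9962, 0.0000] o=[0.6973, 0.0610, 0.2100] → [0.6869, 0.0601, 0.7473, 0.0872, -0.9962, 0.0000]
J3: z=[0.9170, 0.0802, -0.3907] o=[0.6568, -0.1935, 0.0627] → [0.5085, 0.2279, 1.2402, 0.9170, 0.0802, -0.3907]
J4: z=[-0.3896, 0.3901, -0.8343] o=[1.1449, 0.3587, 0.0930] → [0.4946, -0.3909, -0.4138, -0.3896, 0.3901, -0.8343]
J5: z=[-0.3896, 0.3901, -0.8343] o=[1.3326, 0.8978, -0.1381] → [0.1349, -0.1443, -0.1305, -0.3896, 0.3901, -0.8343]
J6: z=[0.8579, -0.1757, -0.4828] o=[1.3795, 1.0244, -0.1008] → [0.1606, 0.3410, 0.1613, 0.8579, -0.1757, -0.4828]
q̇ = J⁺·V = [0.3420, 0.2130, 0.8960, -0.9010, -0.3830, 0.0240]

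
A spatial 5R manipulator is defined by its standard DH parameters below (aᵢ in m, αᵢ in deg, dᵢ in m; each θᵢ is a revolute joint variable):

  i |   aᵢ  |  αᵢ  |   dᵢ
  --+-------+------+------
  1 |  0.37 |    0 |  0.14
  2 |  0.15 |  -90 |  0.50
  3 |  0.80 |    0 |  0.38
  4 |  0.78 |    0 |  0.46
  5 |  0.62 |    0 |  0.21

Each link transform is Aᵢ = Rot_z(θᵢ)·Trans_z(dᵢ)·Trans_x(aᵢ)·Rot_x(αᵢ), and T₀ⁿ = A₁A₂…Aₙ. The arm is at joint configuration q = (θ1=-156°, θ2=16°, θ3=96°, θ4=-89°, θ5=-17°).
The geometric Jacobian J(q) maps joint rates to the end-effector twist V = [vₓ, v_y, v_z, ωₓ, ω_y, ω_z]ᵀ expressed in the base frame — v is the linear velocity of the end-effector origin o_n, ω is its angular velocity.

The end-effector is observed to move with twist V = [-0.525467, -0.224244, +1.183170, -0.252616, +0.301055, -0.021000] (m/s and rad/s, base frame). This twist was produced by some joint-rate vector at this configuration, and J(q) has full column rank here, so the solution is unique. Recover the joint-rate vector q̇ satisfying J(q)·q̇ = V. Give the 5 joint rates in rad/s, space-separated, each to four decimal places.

-0.3810 0.3600 -0.6080 -0.6760 0.8910

o_n = [-0.7747, -1.8876, -0.1430]
J₁: ẑ×o_n = [1.8876, -0.7747, 0.0000], ω = ẑ
J2: z=[0.0000, 0.0000, 1.0000] o=[-0.3380, -0.1505, 0.1400] → [1.7371, -0.4367, 0.0000, 0.0000, 0.0000, 1.0000]
J3: z=[0.6428, -0.7660, 0.0000] o=[-0.4529, -0.2469, 0.6400] → [0.5998, 0.5033, -1.3011, 0.6428, -0.7660, 0.0000]
J4: z=[0.6428, -0.7660, 0.0000] o=[-0.1446, -0.4843, -0.1556] → [-0.0097, -0.0081, -1.3848, 0.6428, -0.7660, 0.0000]
J5: z=[0.6428, -0.7660, 0.0000] o=[-0.4420, -1.3343, -0.2507] → [-0.0825, -0.0692, -0.6106, 0.6428, -0.7660, 0.0000]
q̇ = J⁺·V = [-0.3810, 0.3600, -0.6080, -0.6760, 0.8910]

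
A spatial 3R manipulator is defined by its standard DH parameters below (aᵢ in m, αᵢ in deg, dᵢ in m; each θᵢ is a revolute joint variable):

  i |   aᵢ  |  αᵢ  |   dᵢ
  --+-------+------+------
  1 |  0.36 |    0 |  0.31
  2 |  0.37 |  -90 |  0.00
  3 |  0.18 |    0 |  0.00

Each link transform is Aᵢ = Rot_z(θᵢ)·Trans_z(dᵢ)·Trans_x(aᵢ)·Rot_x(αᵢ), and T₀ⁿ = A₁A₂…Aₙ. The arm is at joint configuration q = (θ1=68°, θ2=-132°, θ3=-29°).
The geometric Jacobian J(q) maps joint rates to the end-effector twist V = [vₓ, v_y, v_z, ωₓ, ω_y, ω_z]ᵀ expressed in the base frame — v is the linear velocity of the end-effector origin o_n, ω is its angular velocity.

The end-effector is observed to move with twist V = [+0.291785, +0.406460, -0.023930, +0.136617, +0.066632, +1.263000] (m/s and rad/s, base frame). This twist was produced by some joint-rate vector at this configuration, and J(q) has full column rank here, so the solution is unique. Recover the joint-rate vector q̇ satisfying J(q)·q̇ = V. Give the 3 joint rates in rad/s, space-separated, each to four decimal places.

0.9370 0.3260 0.1520

o_n = [0.3661, -0.1403, 0.3973]
J₁: ẑ×o_n = [0.1403, 0.3661, -0.0000], ω = ẑ
J2: z=[0.0000, 0.0000, 1.0000] o=[0.1349, 0.3338, 0.3100] → [0.4741, 0.2312, -0.0000, 0.0000, 0.0000, 1.0000]
J3: z=[0.8988, 0.4384, 0.0000] o=[0.2971, 0.0012, 0.3100] → [0.0383, -0.0784, -0.1574, 0.8988, 0.4384, 0.0000]
q̇ = J⁺·V = [0.9370, 0.3260, 0.1520]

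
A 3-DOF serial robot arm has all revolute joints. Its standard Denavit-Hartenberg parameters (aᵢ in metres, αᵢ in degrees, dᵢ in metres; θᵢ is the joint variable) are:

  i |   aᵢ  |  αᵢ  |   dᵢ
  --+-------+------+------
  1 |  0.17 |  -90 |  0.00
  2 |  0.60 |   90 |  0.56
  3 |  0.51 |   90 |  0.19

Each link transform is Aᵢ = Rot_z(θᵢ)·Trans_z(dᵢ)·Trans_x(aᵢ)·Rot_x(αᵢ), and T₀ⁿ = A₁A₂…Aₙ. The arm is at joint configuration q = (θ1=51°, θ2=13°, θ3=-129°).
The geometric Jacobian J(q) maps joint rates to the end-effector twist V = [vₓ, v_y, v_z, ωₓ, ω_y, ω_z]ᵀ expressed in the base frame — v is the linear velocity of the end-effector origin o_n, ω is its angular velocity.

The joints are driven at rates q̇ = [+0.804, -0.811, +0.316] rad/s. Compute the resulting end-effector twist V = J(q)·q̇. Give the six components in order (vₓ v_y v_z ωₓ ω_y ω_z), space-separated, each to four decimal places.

-0.2924 0.0969 0.2270 0.6750 -0.4551 1.1119

o_n = [0.1778, 0.4796, 0.1224]
J₁: ẑ×o_n = [-0.4796, 0.1778, 0.0000], ω = ẑ
J2: z=[-0.7771, 0.6293, 0.0000] o=[0.1070, 0.1321, 0.0000] → [0.0770, 0.0951, -0.3146, -0.7771, 0.6293, 0.0000]
J3: z=[0.1416, 0.1748, 0.9744] o=[0.0397, 0.9389, -0.1350] → [0.4925, 0.0981, -0.0892, 0.1416, 0.1748, 0.9744]
V = J·q̇ = [-0.2924, 0.0969, 0.2270, 0.6750, -0.4551, 1.1119]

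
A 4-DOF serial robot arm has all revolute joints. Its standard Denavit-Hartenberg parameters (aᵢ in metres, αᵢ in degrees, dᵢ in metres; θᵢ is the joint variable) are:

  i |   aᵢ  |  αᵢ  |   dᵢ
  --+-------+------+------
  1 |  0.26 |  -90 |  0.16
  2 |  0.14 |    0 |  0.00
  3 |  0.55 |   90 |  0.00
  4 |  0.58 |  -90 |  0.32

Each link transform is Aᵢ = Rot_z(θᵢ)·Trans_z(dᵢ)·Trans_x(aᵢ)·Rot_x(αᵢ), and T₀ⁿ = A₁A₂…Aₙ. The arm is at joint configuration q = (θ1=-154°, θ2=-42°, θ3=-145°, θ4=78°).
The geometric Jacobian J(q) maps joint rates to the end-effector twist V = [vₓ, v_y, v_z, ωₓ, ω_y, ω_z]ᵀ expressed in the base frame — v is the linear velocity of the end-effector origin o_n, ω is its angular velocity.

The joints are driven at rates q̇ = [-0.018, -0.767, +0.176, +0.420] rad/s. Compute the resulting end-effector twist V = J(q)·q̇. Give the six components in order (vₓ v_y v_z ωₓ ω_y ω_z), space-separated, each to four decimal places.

-0.3450 -0.2299 -0.2615 -0.3051 0.5087 -0.4349

o_n = [0.4847, -0.3948, -0.1457]
J₁: ẑ×o_n = [0.3948, 0.4847, -0.0000], ω = ẑ
J2: z=[0.4384, -0.8988, 0.0000] o=[-0.2337, -0.1140, 0.1600] → [0.2747, 0.1340, 0.5226, 0.4384, -0.8988, 0.0000]
J3: z=[0.4384, -0.8988, 0.0000] o=[-0.3272, -0.1596, 0.2537] → [0.3589, 0.1751, 0.6266, 0.4384, -0.8988, 0.0000]
J4: z=[-0.1095, -0.0534, -0.9925] o=[0.1635, 0.0797, 0.1867] → [-0.4532, -0.3552, 0.0691, -0.1095, -0.0534, -0.9925]
V = J·q̇ = [-0.3450, -0.2299, -0.2615, -0.3051, 0.5087, -0.4349]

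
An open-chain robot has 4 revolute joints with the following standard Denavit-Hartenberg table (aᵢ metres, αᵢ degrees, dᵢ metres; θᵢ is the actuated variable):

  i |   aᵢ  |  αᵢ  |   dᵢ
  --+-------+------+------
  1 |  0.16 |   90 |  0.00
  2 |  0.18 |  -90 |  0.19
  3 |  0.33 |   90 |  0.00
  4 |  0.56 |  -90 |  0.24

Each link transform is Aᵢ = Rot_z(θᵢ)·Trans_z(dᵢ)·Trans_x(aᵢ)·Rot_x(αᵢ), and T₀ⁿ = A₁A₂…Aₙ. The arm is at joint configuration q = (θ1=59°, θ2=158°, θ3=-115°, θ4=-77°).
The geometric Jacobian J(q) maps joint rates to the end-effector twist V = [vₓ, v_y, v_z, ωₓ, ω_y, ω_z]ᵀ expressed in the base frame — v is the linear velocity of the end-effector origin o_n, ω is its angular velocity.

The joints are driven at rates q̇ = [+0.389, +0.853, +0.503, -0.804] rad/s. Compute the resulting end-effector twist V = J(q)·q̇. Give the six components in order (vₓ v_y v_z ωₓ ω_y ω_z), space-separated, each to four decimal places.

o_n = [0.7278, 0.2369, 0.4197]
J₁: ẑ×o_n = [-0.2369, 0.7278, 0.0000], ω = ẑ
J2: z=[0.8572, -0.5150, 0.0000] o=[0.0824, 0.1371, 0.0000] → [-0.2161, -0.3597, 0.4179, 0.8572, -0.5150, 0.0000]
J3: z=[-0.1929, -0.3211, -0.9272] o=[0.1593, -0.1038, 0.0674] → [0.2027, -0.4591, 0.1168, -0.1929, -0.3211, -0.9272]
J4: z=[0.0705, 0.9380, -0.3395] o=[0.4823, -0.1470, 0.0152] → [0.5097, -0.1119, -0.2032, 0.0705, 0.9380, -0.3395]
V = J·q̇ = [-0.5843, -0.1647, 0.5785, 0.5774, -1.3550, 0.1956]

-0.5843 -0.1647 0.5785 0.5774 -1.3550 0.1956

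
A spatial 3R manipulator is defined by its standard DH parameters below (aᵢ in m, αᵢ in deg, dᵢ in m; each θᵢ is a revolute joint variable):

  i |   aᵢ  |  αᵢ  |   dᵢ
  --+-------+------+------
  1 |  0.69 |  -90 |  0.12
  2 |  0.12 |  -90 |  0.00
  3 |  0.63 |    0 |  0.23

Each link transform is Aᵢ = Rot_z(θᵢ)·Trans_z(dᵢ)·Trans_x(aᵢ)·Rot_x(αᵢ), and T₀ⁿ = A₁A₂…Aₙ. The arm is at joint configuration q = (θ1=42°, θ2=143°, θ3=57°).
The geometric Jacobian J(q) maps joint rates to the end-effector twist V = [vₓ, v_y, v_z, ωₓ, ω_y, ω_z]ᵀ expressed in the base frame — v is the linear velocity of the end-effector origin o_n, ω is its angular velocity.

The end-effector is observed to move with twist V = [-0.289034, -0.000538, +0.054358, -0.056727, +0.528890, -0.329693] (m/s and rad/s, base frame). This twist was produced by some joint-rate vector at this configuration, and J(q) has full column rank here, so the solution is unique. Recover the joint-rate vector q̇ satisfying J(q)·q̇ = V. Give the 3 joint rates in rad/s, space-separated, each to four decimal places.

o_n = [0.4886, -0.2711, 0.0250]
J₁: ẑ×o_n = [0.2711, 0.4886, -0.0000], ω = ẑ
J2: z=[-0.6691, 0.7431, 0.0000] o=[0.5128, 0.4617, 0.1200] → [-0.0706, -0.0636, 0.5083, -0.6691, 0.7431, 0.0000]
J3: z=[-0.4472, -0.4027, 0.7986] o=[0.4415, 0.3976, 0.0478] → [0.5432, 0.0274, 0.3180, -0.4472, -0.4027, 0.7986]
q̇ = J⁺·V = [0.0840, 0.4310, -0.5180]

0.0840 0.4310 -0.5180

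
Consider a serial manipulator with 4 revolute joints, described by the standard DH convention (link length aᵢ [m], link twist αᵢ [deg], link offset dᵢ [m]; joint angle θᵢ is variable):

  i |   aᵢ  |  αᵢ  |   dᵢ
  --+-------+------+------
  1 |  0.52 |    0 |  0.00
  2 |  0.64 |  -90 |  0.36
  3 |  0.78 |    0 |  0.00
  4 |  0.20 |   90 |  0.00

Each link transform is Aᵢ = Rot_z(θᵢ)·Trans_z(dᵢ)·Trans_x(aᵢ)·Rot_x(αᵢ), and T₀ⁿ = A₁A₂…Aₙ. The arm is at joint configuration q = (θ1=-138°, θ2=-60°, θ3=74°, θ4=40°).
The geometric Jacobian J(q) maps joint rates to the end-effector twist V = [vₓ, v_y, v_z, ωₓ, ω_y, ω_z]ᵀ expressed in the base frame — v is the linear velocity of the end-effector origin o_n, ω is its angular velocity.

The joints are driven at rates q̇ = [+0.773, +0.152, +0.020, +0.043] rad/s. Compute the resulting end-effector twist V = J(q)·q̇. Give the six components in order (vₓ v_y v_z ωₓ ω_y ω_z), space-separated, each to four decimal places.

o_n = [-1.1222, -0.1089, -0.5725]
J₁: ẑ×o_n = [0.1089, -1.1222, 0.0000], ω = ẑ
J2: z=[0.0000, 0.0000, 1.0000] o=[-0.3864, -0.3479, 0.0000] → [-0.2391, -0.7358, 0.0000, 0.0000, 0.0000, 1.0000]
J3: z=[-0.3090, -0.9511, 0.0000] o=[-0.9951, -0.1502, 0.3600] → [0.8869, -0.2882, -0.1336, -0.3090, -0.9511, 0.0000]
J4: z=[-0.3090, -0.9511, 0.0000] o=[-1.1996, -0.0837, -0.3898] → [0.1738, -0.0565, 0.0813, -0.3090, -0.9511, 0.0000]
V = J·q̇ = [0.0730, -0.9875, 0.0008, -0.0195, -0.0599, 0.9250]

0.0730 -0.9875 0.0008 -0.0195 -0.0599 0.9250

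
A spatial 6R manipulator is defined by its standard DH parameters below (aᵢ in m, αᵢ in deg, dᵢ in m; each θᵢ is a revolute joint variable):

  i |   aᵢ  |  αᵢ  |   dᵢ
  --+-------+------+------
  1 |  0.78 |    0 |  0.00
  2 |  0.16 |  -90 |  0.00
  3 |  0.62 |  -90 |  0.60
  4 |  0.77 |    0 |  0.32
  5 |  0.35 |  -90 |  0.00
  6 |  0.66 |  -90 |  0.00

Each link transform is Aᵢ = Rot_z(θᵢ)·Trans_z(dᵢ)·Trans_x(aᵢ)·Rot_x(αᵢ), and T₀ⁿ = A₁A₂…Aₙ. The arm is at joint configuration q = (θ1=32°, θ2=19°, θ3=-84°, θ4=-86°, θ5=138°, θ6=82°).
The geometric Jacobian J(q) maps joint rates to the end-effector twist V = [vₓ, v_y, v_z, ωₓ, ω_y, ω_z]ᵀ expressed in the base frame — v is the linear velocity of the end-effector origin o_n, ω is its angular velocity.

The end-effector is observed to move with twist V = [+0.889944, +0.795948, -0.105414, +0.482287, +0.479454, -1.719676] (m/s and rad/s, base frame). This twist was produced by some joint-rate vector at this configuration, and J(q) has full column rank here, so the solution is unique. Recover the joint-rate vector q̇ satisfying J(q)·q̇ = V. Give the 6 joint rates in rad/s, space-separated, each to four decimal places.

-0.6270 -0.3600 0.4410 0.4940 0.2550 0.8350

o_n = [-0.1770, 0.9986, 0.9754]
J₁: ẑ×o_n = [-0.9986, -0.1770, 0.0000], ω = ẑ
J2: z=[0.0000, 0.0000, 1.0000] o=[0.6615, 0.4133, 0.0000] → [-0.5852, -0.8385, 0.0000, 0.0000, 0.0000, 1.0000]
J3: z=[-0.7771, 0.6293, 0.0000] o=[0.7622, 0.5377, 0.0000] → [0.6139, 0.7581, 0.2329, -0.7771, 0.6293, 0.0000]
J4: z=[0.6259, 0.7729, -0.1045] o=[0.3367, 0.9656, 0.6166] → [0.2808, -0.1709, 0.4176, 0.6259, 0.7729, -0.1045]
J5: z=[0.6259, 0.7729, -0.1045] o=[-0.0565, 1.7007, 0.6366] → [0.1885, -0.1995, -0.3463, 0.6259, 0.7729, -0.1045]
J6: z=[0.4266, -0.4515, -0.7837] o=[0.1720, 1.5447, 0.8509] → [-0.4842, 0.2204, -0.3906, 0.4266, -0.4515, -0.7837]
q̇ = J⁺·V = [-0.6270, -0.3600, 0.4410, 0.4940, 0.2550, 0.8350]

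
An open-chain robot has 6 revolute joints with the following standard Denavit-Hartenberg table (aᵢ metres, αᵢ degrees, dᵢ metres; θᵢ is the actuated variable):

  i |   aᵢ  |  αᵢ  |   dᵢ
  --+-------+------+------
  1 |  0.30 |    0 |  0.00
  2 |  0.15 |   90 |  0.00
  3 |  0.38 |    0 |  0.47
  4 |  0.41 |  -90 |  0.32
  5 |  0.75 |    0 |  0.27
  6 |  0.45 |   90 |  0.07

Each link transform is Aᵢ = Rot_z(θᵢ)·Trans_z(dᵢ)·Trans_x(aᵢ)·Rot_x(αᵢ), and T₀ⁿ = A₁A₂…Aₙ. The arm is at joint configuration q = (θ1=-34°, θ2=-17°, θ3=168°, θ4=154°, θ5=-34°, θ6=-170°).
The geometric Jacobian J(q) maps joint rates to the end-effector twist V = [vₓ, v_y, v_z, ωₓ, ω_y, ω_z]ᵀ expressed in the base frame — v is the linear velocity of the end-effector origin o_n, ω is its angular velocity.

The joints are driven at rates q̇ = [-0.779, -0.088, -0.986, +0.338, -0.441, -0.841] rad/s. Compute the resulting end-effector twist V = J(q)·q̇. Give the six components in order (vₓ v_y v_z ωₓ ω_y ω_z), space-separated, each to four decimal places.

-0.7883 0.3633 -0.1167 0.0069 1.0212 -1.8772

o_n = [-0.2489, -1.1842, -0.0352]
J₁: ẑ×o_n = [1.1842, -0.2489, 0.0000], ω = ẑ
J2: z=[0.0000, 0.0000, 1.0000] o=[0.2487, -0.1678, 0.0000] → [1.0164, -0.4976, 0.0000, 0.0000, 0.0000, 1.0000]
J3: z=[-0.7771, -0.6293, 0.0000] o=[0.3431, -0.2843, 0.0000] → [0.0222, -0.0274, 0.3267, -0.7771, -0.6293, 0.0000]
J4: z=[-0.7771, -0.6293, 0.0000] o=[-0.2561, -0.2912, 0.0790] → [0.0719, -0.0888, 0.6984, -0.7771, -0.6293, 0.0000]
J5: z=[0.3874, -0.4785, 0.7880] o=[-0.3014, -0.7437, -0.1734] → [0.2809, -0.0122, -0.1455, 0.3874, -0.4785, 0.7880]
J6: z=[0.3874, -0.4785, 0.7880] o=[-0.2144, -1.5176, -0.3435] → [-0.4102, -0.1466, 0.1127, 0.3874, -0.4785, 0.7880]
V = J·q̇ = [-0.7883, 0.3633, -0.1167, 0.0069, 1.0212, -1.8772]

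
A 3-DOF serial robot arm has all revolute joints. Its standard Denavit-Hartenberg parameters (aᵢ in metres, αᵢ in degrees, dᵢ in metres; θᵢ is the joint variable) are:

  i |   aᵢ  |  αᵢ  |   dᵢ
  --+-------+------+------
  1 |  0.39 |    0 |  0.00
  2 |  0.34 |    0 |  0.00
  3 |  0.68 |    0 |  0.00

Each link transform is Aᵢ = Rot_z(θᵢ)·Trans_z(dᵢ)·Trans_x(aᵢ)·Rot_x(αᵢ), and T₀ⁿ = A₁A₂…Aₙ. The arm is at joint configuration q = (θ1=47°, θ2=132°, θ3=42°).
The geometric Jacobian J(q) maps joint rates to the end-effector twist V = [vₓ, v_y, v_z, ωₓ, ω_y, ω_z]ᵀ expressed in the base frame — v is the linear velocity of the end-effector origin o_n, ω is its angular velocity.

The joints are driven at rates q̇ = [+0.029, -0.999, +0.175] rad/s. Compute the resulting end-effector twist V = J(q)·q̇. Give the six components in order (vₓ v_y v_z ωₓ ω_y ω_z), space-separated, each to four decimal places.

-0.3572 0.7455 0.0000 0.0000 0.0000 -0.7950

o_n = [-0.5872, -0.1550, 0.0000]
J₁: ẑ×o_n = [0.1550, -0.5872, 0.0000], ω = ẑ
J2: z=[0.0000, 0.0000, 1.0000] o=[0.2660, 0.2852, 0.0000] → [0.4402, -0.8532, 0.0000, 0.0000, 0.0000, 1.0000]
J3: z=[0.0000, 0.0000, 1.0000] o=[-0.0740, 0.2912, 0.0000] → [0.4461, -0.5132, 0.0000, 0.0000, 0.0000, 1.0000]
V = J·q̇ = [-0.3572, 0.7455, 0.0000, 0.0000, 0.0000, -0.7950]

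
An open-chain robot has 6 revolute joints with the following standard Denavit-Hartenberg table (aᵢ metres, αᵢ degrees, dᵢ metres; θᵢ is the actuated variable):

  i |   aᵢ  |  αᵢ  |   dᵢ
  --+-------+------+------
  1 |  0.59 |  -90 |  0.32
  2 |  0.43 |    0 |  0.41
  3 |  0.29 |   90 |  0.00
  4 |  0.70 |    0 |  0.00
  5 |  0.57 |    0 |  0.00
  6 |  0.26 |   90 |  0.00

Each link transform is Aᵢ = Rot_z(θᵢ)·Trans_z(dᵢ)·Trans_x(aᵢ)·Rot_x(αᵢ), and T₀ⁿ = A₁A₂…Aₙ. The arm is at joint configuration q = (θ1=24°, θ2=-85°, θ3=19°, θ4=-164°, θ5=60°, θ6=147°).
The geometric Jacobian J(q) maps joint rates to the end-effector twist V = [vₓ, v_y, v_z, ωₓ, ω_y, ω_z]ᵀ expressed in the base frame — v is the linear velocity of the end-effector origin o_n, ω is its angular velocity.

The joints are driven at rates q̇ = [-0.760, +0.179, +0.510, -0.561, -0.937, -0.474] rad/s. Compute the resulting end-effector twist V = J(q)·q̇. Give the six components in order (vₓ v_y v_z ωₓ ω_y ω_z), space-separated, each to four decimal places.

-0.3810 -0.3509 -0.4504 1.3655 1.3622 -1.5621

o_n = [0.5149, 0.0555, 0.4463]
J₁: ẑ×o_n = [-0.0555, 0.5149, 0.0000], ω = ẑ
J2: z=[-0.4067, 0.9135, 0.0000] o=[0.5390, 0.2400, 0.3200] → [0.1154, 0.0514, 0.0970, -0.4067, 0.9135, 0.0000]
J3: z=[-0.4067, 0.9135, 0.0000] o=[0.4065, 0.6298, 0.7484] → [-0.2759, -0.1229, 0.1345, -0.4067, 0.9135, 0.0000]
J4: z=[-0.8346, -0.3716, 0.4067] o=[0.5142, 0.6777, 1.0133] → [0.4637, -0.4729, 0.5195, -0.8346, -0.3716, 0.4067]
J5: z=[-0.8346, -0.3716, 0.4067] o=[0.3427, 0.3902, 0.3986] → [0.1184, 0.1099, 0.3433, -0.8346, -0.3716, 0.4067]
J6: z=[-0.8346, -0.3716, 0.4067] o=[0.5164, -0.1379, 0.2726] → [-0.1432, 0.1444, -0.1620, -0.8346, -0.3716, 0.4067]
V = J·q̇ = [-0.3810, -0.3509, -0.4504, 1.3655, 1.3622, -1.5621]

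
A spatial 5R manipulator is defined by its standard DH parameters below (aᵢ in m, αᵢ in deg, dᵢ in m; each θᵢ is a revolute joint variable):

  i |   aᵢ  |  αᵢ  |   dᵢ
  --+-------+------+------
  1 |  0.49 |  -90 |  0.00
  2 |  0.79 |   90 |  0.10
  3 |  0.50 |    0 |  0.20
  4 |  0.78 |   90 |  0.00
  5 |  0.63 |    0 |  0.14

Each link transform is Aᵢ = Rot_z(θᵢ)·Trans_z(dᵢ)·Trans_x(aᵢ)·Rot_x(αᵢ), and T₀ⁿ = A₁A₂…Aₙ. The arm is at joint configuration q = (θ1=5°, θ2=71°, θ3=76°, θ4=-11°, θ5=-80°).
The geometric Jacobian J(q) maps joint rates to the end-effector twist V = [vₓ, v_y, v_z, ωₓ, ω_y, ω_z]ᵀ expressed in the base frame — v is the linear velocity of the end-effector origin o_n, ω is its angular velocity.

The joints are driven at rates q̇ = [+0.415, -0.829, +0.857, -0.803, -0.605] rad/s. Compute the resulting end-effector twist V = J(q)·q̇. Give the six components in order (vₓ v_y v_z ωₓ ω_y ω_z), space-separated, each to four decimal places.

0.4028 0.0553 0.6117 -0.0770 -0.5822 0.9510

o_n = [0.4345, 1.3752, -1.4736]
J₁: ẑ×o_n = [-1.3752, 0.4345, 0.0000], ω = ẑ
J2: z=[-0.0872, 0.9962, 0.0000] o=[0.4881, 0.0427, 0.0000] → [-1.4680, -0.1284, -0.0627, -0.0872, 0.9962, 0.0000]
J3: z=[0.9419, 0.0824, 0.3256] o=[0.7356, 0.1647, -0.7470] → [-0.4540, 0.5864, 1.1649, 0.9419, 0.0824, 0.3256]
J4: z=[0.9419, 0.0824, 0.3256] o=[0.9210, 0.6680, -0.7962] → [-0.2861, 0.4797, 0.7062, 0.9419, 0.0824, 0.3256]
J5: z=[0.3308, -0.3953, -0.8569] o=[0.9663, 1.3815, -1.1079] → [0.1391, 0.5766, -0.2123, 0.3308, -0.3953, -0.8569]
V = J·q̇ = [0.4028, 0.0553, 0.6117, -0.0770, -0.5822, 0.9510]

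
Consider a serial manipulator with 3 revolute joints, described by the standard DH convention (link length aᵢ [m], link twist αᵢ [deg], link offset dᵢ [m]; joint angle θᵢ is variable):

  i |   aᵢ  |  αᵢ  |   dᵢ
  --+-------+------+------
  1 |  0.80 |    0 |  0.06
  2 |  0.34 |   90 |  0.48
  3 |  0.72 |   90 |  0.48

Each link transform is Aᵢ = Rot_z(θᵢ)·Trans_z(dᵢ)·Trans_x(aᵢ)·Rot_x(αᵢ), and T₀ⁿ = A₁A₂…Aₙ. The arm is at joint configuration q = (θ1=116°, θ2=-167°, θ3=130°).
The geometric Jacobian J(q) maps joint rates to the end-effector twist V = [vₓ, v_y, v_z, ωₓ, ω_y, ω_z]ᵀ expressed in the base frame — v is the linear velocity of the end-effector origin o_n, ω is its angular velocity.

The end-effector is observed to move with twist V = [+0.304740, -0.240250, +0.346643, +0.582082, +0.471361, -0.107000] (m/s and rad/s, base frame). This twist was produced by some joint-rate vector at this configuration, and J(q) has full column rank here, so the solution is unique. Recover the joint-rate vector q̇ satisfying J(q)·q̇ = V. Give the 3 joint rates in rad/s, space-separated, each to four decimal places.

o_n = [-0.8010, 0.5124, 1.0916]
J₁: ẑ×o_n = [-0.5124, -0.8010, 0.0000], ω = ẑ
J2: z=[0.0000, 0.0000, 1.0000] o=[-0.3507, 0.7190, 0.0600] → [0.2066, -0.4503, 0.0000, 0.0000, 0.0000, 1.0000]
J3: z=[-0.7771, -0.6293, 0.0000] o=[-0.1367, 0.4548, 0.5400] → [-0.3471, 0.4286, -0.4628, -0.7771, -0.6293, 0.0000]
q̇ = J⁺·V = [-0.0930, -0.0140, -0.7490]

-0.0930 -0.0140 -0.7490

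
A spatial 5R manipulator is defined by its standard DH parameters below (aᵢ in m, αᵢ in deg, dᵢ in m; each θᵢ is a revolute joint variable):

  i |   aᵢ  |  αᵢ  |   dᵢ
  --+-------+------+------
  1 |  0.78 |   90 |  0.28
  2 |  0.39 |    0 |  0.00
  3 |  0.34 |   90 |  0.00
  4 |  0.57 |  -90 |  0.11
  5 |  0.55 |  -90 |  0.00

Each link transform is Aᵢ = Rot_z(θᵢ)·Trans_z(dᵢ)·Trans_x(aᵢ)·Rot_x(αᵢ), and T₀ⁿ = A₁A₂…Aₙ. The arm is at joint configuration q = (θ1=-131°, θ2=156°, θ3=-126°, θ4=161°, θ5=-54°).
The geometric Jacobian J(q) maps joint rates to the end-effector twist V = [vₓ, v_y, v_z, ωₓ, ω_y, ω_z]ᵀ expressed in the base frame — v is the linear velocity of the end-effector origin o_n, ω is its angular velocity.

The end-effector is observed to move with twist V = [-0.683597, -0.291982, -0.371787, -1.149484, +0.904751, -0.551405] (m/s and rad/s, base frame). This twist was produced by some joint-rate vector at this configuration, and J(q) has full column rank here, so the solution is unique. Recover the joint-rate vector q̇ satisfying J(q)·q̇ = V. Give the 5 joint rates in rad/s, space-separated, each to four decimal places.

-0.8570 0.6330 0.2050 -0.2290 -0.6590

o_n = [-0.3928, -0.0086, -0.2943]
J₁: ẑ×o_n = [0.0086, -0.3928, 0.0000], ω = ẑ
J2: z=[-0.7547, 0.6561, 0.0000] o=[-0.5117, -0.5887, 0.2800] → [-0.3768, -0.4334, -0.5158, -0.7547, 0.6561, 0.0000]
J3: z=[-0.7547, 0.6561, 0.0000] o=[-0.2780, -0.3198, 0.4386] → [-0.4808, -0.5531, -0.1595, -0.7547, 0.6561, 0.0000]
J4: z=[-0.3280, -0.3774, -0.8660] o=[-0.4712, -0.5420, 0.6086] → [0.8027, -0.3640, -0.1454, -0.3280, -0.3774, -0.8660]
J5: z=[0.8986, -0.4075, -0.1628] o=[-0.3411, -0.1095, 0.2439] → [0.2358, 0.4920, 0.0696, 0.8986, -0.4075, -0.1628]
q̇ = J⁺·V = [-0.8570, 0.6330, 0.2050, -0.2290, -0.6590]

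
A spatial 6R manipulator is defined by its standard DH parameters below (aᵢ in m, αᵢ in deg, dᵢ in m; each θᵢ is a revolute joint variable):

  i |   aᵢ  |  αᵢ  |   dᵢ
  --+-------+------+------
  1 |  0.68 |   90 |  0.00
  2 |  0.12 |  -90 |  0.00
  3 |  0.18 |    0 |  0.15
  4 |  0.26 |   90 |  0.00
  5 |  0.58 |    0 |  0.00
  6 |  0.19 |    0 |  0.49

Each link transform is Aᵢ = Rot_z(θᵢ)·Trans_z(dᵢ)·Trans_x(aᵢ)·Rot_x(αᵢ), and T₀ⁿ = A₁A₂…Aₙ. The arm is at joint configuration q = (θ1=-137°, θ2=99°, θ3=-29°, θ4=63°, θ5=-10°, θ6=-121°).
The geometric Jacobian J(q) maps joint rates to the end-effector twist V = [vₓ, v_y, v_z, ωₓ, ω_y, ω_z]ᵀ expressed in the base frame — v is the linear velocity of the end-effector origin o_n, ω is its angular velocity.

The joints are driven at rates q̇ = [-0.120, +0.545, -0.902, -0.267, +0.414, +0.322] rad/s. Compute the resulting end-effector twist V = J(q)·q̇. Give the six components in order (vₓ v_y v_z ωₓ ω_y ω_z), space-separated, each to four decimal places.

o_n = [-0.5023, -0.3339, 1.1379]
J₁: ẑ×o_n = [0.3339, -0.5023, 0.0000], ω = ẑ
J2: z=[-0.6820, 0.7314, 0.0000] o=[-0.4973, -0.4638, 0.0000] → [0.8322, 0.7760, -0.0849, -0.6820, 0.7314, 0.0000]
J3: z=[0.7223, 0.6736, -0.1564] o=[-0.4836, -0.4510, 0.1185] → [0.7050, -0.7334, 0.0972, 0.7223, 0.6736, -0.1564]
J4: z=[0.7223, 0.6736, -0.1564] o=[-0.4167, -0.2693, 0.2506] → [0.5876, -0.6276, 0.0110, 0.7223, 0.6736, -0.1564]
J5: z=[-0.5014, 0.6660, 0.5523] o=[-0.2929, -0.3526, 0.4634] → [0.4388, 0.2225, 0.1300, -0.5014, 0.6660, 0.5523]
J6: z=[-0.5014, 0.6660, 0.5523] o=[-0.0937, -0.6036, 0.9469] → [-0.0218, -0.1299, 0.1369, -0.5014, 0.6660, 0.5523]
V = J·q̇ = [-0.2046, 1.3626, -0.0390, -1.5852, 0.1013, 0.4694]

-0.2046 1.3626 -0.0390 -1.5852 0.1013 0.4694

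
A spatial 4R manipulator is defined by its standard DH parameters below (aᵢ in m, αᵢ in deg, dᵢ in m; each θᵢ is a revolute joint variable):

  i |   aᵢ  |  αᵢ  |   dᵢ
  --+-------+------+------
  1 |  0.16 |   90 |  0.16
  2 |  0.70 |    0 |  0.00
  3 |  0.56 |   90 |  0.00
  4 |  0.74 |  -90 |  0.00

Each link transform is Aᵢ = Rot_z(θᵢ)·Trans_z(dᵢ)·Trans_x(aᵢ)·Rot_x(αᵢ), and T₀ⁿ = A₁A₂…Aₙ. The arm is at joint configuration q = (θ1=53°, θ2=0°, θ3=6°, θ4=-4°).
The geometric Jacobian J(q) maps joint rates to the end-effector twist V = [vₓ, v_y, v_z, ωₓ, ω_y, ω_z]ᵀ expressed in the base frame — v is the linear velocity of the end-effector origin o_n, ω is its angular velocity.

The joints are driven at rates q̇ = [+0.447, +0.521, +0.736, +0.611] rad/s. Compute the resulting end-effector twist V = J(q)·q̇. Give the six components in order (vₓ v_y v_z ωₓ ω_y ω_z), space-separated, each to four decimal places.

-0.5054 0.1776 1.9909 1.0423 -0.7055 -0.1607

o_n = [1.2533, 1.7490, 0.2957]
J₁: ẑ×o_n = [-1.7490, 1.2533, 0.0000], ω = ẑ
J2: z=[0.7986, -0.6018, 0.0000] o=[0.0963, 0.1278, 0.1600] → [-0.0817, -0.1084, 1.9911, 0.7986, -0.6018, 0.0000]
J3: z=[0.7986, -0.6018, 0.0000] o=[0.5176, 0.6868, 0.1600] → [-0.0817, -0.1084, 1.2911, 0.7986, -0.6018, 0.0000]
J4: z=[0.0629, 0.0835, -0.9945] o=[0.8527, 1.1316, 0.2185] → [0.6204, -0.4033, 0.0054, 0.0629, 0.0835, -0.9945]
V = J·q̇ = [-0.5054, 0.1776, 1.9909, 1.0423, -0.7055, -0.1607]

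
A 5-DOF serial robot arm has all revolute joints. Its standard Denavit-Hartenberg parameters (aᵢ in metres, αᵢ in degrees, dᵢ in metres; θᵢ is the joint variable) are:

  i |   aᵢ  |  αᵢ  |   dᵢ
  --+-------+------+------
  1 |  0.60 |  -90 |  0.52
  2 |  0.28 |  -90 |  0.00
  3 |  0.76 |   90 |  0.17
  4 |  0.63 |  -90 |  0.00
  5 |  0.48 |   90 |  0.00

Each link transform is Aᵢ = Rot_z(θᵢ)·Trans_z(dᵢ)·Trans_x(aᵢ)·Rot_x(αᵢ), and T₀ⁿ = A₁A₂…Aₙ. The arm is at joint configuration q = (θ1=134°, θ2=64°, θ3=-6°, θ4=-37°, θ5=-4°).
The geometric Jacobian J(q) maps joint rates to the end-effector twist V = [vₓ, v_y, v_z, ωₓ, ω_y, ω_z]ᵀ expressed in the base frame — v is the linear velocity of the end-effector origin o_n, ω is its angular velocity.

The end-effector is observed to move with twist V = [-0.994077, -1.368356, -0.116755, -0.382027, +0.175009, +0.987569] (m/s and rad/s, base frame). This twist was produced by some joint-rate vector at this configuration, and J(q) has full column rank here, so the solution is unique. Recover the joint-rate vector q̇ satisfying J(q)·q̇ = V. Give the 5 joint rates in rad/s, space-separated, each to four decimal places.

o_n = [-1.4575, 1.2138, -0.9814]
J₁: ẑ×o_n = [-1.2138, -1.4575, 0.0000], ω = ẑ
J2: z=[-0.7193, -0.6947, 0.0000] o=[-0.4168, 0.4316, 0.5200] → [1.0430, -1.0800, -1.2856, -0.7193, -0.6947, 0.0000]
J3: z=[0.6244, -0.6465, -0.4384] o=[-0.5021, 0.5199, 0.2683] → [1.1122, 1.1991, -0.1845, 0.6244, -0.6465, -0.4384]
J4: z=[-0.6836, -0.7238, 0.0939] o=[-0.6832, 0.5931, -0.4855] → [0.3006, -0.4117, -0.9847, -0.6836, -0.7238, 0.0939]
J5: z=[0.2711, -0.3713, -0.8880] o=[-1.1102, 0.9595, -0.7691] → [0.3046, 0.3661, -0.0601, 0.2711, -0.3713, -0.8880]
q̇ = J⁺·V = [0.5590, 0.0490, -0.2720, 0.1260, -0.3350]

0.5590 0.0490 -0.2720 0.1260 -0.3350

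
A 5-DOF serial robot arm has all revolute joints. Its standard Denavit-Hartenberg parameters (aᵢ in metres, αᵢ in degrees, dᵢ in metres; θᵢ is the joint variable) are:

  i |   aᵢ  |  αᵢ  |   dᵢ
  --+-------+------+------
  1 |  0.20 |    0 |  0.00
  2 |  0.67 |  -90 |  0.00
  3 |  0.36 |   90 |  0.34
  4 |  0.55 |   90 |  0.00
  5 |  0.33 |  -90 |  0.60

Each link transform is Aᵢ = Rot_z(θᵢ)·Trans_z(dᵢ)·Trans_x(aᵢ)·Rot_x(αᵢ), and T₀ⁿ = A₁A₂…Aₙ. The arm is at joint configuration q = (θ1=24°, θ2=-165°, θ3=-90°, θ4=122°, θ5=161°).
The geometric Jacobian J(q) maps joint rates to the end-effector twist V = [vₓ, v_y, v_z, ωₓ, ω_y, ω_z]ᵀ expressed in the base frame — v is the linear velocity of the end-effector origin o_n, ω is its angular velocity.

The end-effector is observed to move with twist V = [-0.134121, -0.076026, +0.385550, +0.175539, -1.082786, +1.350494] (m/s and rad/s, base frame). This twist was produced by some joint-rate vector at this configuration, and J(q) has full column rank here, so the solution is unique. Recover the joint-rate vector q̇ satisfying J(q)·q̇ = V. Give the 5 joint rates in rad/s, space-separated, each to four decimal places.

0.1870 0.3570 0.4480 -0.5450 0.9510

o_n = [0.2866, -0.9409, 0.7427]
J₁: ẑ×o_n = [0.9409, 0.2866, -0.0000], ω = ẑ
J2: z=[0.0000, 0.0000, 1.0000] o=[0.1827, 0.0813, 0.0000] → [1.0222, 0.1039, -0.0000, 0.0000, 0.0000, 1.0000]
J3: z=[0.6293, -0.7771, 0.0000] o=[-0.3380, -0.3403, 0.0000] → [-0.5772, -0.4674, 0.1074, 0.6293, -0.7771, 0.0000]
J4: z=[0.7771, 0.6293, 0.0000] o=[-0.1240, -0.6045, 0.3600] → [0.2409, -0.2974, -0.5198, 0.7771, 0.6293, 0.0000]
J5: z=[0.3335, -0.4118, 0.8480] o=[0.1695, -0.9670, 0.0685] → [-0.2998, -0.1256, 0.0569, 0.3335, -0.4118, 0.8480]
q̇ = J⁺·V = [0.1870, 0.3570, 0.4480, -0.5450, 0.9510]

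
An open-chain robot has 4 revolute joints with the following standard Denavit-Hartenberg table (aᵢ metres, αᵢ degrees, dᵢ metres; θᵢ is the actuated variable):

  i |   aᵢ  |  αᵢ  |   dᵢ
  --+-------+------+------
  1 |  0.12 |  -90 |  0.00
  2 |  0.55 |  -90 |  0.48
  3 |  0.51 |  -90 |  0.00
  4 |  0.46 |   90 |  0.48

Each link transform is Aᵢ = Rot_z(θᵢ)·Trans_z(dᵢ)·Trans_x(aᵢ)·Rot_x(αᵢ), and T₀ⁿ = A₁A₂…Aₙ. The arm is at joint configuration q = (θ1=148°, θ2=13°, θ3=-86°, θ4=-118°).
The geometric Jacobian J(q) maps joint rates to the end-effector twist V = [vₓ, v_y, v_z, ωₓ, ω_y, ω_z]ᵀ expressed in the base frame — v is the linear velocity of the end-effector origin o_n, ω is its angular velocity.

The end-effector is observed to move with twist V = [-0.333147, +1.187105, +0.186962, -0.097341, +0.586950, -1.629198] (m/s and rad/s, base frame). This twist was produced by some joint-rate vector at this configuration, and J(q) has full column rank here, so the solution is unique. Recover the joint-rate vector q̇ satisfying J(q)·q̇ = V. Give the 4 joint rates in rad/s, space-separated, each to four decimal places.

o_n = [-1.2834, -0.0704, -0.6318]
J₁: ẑ×o_n = [0.0704, -1.2834, 0.0000], ω = ẑ
J2: z=[-0.5299, -0.8480, 0.0000] o=[-0.1018, 0.0636, 0.0000] → [0.5358, -0.3348, -0.9311, -0.5299, -0.8480, 0.0000]
J3: z=[0.1908, -0.1192, -0.9744] o=[-0.8106, -0.0595, -0.1237] → [0.0499, 0.5576, -0.0585, 0.1908, -0.1192, -0.9744]
J4: z=[-0.7873, 0.5742, -0.2244] o=[-1.1096, -0.4726, -0.1317] → [-0.1969, -0.3547, -0.2168, -0.7873, 0.5742, -0.2244]
q̇ = J⁺·V = [-0.5890, -0.4030, 0.9250, 0.6190]

-0.5890 -0.4030 0.9250 0.6190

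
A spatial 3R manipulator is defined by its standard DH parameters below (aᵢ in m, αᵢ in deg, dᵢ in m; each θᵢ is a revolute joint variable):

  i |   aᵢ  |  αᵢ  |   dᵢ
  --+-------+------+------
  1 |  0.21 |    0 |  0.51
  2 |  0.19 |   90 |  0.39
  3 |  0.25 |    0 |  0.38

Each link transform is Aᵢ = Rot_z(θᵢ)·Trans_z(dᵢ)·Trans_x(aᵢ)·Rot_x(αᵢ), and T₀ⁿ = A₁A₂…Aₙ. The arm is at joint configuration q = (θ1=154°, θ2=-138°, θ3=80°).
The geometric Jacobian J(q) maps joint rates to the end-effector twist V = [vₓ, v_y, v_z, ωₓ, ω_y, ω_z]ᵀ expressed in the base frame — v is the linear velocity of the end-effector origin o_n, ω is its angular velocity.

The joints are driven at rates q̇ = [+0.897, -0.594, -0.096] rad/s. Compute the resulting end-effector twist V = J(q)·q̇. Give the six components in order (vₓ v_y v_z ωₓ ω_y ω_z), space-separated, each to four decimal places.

0.0313 -0.0631 -0.0042 -0.0265 0.0923 0.3030

o_n = [0.1404, -0.2089, 1.1462]
J₁: ẑ×o_n = [0.2089, 0.1404, -0.0000], ω = ẑ
J2: z=[0.0000, 0.0000, 1.0000] o=[-0.1887, 0.0921, 0.5100] → [0.3009, 0.3291, -0.0000, 0.0000, 0.0000, 1.0000]
J3: z=[0.2756, -0.9613, 0.0000] o=[-0.0061, 0.1444, 0.9000] → [-0.2367, -0.0679, 0.0434, 0.2756, -0.9613, 0.0000]
V = J·q̇ = [0.0313, -0.0631, -0.0042, -0.0265, 0.0923, 0.3030]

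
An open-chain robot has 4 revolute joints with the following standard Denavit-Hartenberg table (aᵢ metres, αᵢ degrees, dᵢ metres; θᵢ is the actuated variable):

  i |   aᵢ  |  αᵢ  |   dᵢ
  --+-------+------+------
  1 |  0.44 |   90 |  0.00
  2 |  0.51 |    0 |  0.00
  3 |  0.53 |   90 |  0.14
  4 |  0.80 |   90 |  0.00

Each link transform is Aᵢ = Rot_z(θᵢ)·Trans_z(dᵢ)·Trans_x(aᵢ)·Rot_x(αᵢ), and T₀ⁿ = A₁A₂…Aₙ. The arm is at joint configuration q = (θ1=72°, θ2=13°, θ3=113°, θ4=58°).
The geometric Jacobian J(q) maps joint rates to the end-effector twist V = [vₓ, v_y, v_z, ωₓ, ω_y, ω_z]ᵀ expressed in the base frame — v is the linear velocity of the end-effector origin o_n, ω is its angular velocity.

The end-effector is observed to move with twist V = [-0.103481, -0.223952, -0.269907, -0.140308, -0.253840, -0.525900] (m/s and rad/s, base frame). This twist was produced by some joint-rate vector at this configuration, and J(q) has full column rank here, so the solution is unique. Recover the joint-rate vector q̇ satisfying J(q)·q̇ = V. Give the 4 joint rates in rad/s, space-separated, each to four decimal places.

o_n = [0.8946, 0.1049, 0.8865]
J₁: ẑ×o_n = [-0.1049, 0.8946, 0.0000], ω = ẑ
J2: z=[0.9511, -0.3090, 0.0000] o=[0.1360, 0.4185, 0.0000] → [-0.2739, -0.8431, -0.0638, 0.9511, -0.3090, 0.0000]
J3: z=[0.9511, -0.3090, 0.0000] o=[0.2895, 0.8911, 0.1147] → [-0.2385, -0.7340, -0.5607, 0.9511, -0.3090, 0.0000]
J4: z=[0.2500, 0.7694, 0.5878] o=[0.3264, 0.5515, 0.5435] → [0.5264, 0.2483, -0.5489, 0.2500, 0.7694, 0.5878]
q̇ = J⁺·V = [-0.3190, -0.9940, 0.9390, -0.3520]

-0.3190 -0.9940 0.9390 -0.3520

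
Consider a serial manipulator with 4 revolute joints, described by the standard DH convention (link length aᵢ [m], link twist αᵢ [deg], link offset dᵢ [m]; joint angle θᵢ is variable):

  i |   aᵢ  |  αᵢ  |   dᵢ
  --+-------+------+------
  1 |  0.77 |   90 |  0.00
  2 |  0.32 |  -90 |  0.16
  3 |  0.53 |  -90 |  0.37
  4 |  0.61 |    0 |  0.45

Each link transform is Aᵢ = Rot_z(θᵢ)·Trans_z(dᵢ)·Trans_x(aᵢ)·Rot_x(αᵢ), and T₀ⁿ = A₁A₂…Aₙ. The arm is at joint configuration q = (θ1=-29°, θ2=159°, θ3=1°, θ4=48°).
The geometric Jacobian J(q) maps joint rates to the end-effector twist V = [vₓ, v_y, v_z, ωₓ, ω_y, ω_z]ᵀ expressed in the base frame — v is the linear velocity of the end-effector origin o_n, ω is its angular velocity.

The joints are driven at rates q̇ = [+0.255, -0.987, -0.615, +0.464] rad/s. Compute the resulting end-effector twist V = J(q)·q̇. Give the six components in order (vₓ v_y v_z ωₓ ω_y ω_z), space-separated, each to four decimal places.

o_n = [-0.1727, 0.4460, 0.5258]
J₁: ẑ×o_n = [-0.4460, -0.1727, 0.0000], ω = ẑ
J2: z=[-0.4848, -0.8746, 0.0000] o=[0.6735, -0.3733, 0.0000] → [-0.4599, 0.2549, -1.1373, -0.4848, -0.8746, 0.0000]
J3: z=[-0.3134, 0.1737, -0.9336] o=[0.3346, -0.3684, 0.1147] → [0.8317, 0.6025, -0.1671, -0.3134, 0.1737, -0.9336]
J4: z=[0.4990, 0.8666, -0.0063] o=[-0.2096, -0.0562, -0.0408] → [0.4942, -0.2830, 0.2186, 0.4990, 0.8666, -0.0063]
V = J·q̇ = [0.0580, -0.7975, 1.3267, 0.9028, 1.1585, 0.8262]

0.0580 -0.7975 1.3267 0.9028 1.1585 0.8262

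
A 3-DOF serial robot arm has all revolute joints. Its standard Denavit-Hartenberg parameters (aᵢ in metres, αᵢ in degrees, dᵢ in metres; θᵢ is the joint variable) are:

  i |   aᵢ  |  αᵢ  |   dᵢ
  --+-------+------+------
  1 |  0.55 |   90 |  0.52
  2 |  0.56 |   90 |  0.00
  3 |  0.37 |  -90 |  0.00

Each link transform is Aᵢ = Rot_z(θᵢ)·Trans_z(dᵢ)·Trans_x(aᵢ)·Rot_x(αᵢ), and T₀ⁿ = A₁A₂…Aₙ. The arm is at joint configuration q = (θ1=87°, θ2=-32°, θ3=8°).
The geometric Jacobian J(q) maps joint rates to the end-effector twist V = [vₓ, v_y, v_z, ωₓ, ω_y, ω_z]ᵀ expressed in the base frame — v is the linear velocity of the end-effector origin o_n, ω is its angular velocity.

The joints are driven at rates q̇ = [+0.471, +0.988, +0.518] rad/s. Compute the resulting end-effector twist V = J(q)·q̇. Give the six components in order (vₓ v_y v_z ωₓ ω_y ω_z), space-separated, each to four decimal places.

o_n = [0.1213, 1.3311, 0.0291]
J₁: ẑ×o_n = [-1.3311, 0.1213, 0.0000], ω = ẑ
J2: z=[0.9986, -0.0523, 0.0000] o=[0.0288, 0.5492, 0.5200] → [0.0257, 0.4902, 0.7856, 0.9986, -0.0523, 0.0000]
J3: z=[-0.0277, -0.5292, -0.8480] o=[0.0536, 1.0235, 0.2232] → [0.3636, -0.0628, 0.0273, -0.0277, -0.5292, -0.8480]
V = J·q̇ = [-0.4132, 0.5090, 0.7903, 0.9723, -0.3258, 0.0317]

-0.4132 0.5090 0.7903 0.9723 -0.3258 0.0317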